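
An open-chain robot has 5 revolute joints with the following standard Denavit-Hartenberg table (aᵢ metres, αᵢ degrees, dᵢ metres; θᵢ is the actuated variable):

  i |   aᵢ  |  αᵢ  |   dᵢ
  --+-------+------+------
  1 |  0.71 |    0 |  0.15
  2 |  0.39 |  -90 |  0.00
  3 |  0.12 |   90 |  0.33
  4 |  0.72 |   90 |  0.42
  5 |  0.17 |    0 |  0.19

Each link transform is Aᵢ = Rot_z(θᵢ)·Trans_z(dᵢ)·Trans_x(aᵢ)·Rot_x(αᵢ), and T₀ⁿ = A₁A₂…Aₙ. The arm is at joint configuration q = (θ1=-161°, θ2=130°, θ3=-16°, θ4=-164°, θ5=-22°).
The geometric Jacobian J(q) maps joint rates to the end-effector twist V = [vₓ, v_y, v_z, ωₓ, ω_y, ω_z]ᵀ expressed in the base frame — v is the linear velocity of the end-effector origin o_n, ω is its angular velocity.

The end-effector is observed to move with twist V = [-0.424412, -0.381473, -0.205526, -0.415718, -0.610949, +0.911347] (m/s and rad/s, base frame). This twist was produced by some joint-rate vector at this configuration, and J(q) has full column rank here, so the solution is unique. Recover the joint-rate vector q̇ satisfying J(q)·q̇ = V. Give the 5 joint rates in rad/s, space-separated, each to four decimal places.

-0.3750 0.5420 -0.1620 0.7270 -0.5990

o_n = [-0.9212, 0.2348, 0.2786]
J₁: ẑ×o_n = [-0.2348, -0.9212, 0.0000], ω = ẑ
J2: z=[0.0000, 0.0000, 1.0000] o=[-0.6713, -0.2312, 0.1500] → [-0.4660, -0.2498, 0.0000, 0.0000, 0.0000, 1.0000]
J3: z=[0.5150, 0.8572, 0.0000] o=[-0.3370, -0.4320, 0.1500] → [0.1102, -0.0662, 0.8441, 0.5150, 0.8572, 0.0000]
J4: z=[-0.2363, 0.1420, 0.9613] o=[-0.0682, -0.2086, 0.1831] → [-0.4126, -0.7974, 0.0163, -0.2363, 0.1420, 0.9613]
J5: z=[0.2680, 0.9604, -0.0760] o=[-0.8399, 0.0236, 0.3960] → [-0.0967, 0.0376, 0.1346, 0.2680, 0.9604, -0.0760]
q̇ = J⁺·V = [-0.3750, 0.5420, -0.1620, 0.7270, -0.5990]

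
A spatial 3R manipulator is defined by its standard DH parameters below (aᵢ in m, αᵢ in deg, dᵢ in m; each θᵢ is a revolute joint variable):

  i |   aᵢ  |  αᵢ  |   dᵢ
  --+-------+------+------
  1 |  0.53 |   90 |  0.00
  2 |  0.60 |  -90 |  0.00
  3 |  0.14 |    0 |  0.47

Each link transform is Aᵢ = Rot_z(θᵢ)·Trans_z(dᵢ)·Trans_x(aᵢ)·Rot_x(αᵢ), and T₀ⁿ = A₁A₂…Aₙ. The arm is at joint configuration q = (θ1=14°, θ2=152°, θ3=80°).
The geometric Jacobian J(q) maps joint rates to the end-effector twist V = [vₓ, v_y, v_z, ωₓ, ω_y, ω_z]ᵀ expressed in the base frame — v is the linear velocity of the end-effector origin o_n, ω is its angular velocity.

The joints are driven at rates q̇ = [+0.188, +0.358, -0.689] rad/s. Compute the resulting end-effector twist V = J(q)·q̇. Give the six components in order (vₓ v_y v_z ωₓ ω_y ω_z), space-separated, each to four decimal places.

-0.0491 -0.0764 -0.2317 0.4005 -0.2691 0.7964

o_n = [-0.2681, 0.0753, -0.1219]
J₁: ẑ×o_n = [-0.0753, -0.2681, 0.0000], ω = ẑ
J2: z=[0.2419, -0.9703, 0.0000] o=[0.5143, 0.1282, 0.0000] → [0.1183, 0.0295, -0.7719, 0.2419, -0.9703, 0.0000]
J3: z=[-0.4555, -0.1136, -0.8829] o=[0.0002, 0.0001, 0.2817] → [0.1122, 0.0530, -0.0647, -0.4555, -0.1136, -0.8829]
V = J·q̇ = [-0.0491, -0.0764, -0.2317, 0.4005, -0.2691, 0.7964]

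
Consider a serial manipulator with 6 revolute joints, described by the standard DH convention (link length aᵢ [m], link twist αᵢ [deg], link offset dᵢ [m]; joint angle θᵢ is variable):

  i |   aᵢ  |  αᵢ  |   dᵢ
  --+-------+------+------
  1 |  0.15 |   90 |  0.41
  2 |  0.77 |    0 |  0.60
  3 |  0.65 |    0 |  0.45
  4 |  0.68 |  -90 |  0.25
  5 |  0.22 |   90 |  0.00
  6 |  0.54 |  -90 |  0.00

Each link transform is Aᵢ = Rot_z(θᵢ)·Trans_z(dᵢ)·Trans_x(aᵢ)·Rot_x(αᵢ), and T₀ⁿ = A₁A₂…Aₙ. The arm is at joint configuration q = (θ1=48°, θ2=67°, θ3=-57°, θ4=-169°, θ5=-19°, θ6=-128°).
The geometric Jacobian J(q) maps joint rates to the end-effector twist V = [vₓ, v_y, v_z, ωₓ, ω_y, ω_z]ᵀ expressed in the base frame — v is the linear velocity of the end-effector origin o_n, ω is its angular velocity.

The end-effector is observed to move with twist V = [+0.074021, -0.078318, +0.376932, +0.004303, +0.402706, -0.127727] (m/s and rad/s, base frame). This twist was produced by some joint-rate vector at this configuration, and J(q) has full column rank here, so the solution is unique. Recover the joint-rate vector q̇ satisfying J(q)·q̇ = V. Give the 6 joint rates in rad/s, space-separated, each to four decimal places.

o_n = [1.2085, -0.5459, 1.4233]
J₁: ẑ×o_n = [0.5459, 1.2085, -0.0000], ω = ẑ
J2: z=[0.7431, -0.6691, 0.0000] o=[0.1004, 0.1115, 0.4100] → [-0.6781, -0.7531, 0.2529, 0.7431, -0.6691, 0.0000]
J3: z=[0.7431, -0.6691, 0.0000] o=[0.7476, -0.0664, 1.1188] → [-0.2038, -0.2263, -0.0479, 0.7431, -0.6691, 0.0000]
J4: z=[0.7431, -0.6691, 0.0000] o=[1.5103, 0.1082, 1.2317] → [-0.1283, -0.1424, -0.6881, 0.7431, -0.6691, 0.0000]
J5: z=[0.2398, 0.2663, -0.9336] o=[1.2713, -0.5309, 0.9880] → [0.1019, -0.0457, 0.0131, 0.2398, 0.2663, -0.9336]
J6: z=[0.9060, -0.4068, 0.1167] o=[1.1946, -0.7231, 0.9134] → [-0.2281, -0.4604, 0.1662, 0.9060, -0.4068, 0.1167]
q̇ = J⁺·V = [0.0380, -0.0500, -0.5020, -0.3610, 0.2630, 0.6840]

0.0380 -0.0500 -0.5020 -0.3610 0.2630 0.6840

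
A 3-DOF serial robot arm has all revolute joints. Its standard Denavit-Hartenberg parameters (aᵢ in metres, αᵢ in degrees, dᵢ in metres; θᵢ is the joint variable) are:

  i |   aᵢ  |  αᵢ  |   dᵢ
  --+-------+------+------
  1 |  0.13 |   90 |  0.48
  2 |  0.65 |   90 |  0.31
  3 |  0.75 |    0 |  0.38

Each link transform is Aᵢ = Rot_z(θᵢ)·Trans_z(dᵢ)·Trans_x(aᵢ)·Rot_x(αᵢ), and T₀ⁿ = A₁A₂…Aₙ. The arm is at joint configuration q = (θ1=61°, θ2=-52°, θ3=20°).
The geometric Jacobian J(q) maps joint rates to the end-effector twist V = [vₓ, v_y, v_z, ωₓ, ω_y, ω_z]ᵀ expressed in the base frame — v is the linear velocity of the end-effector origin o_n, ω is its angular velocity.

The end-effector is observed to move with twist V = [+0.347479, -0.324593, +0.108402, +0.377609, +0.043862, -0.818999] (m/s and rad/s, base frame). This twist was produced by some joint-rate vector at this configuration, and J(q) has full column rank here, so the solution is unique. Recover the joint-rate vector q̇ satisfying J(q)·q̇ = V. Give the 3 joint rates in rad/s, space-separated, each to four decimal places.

o_n = [0.8177, 0.3067, -0.8215]
J₁: ẑ×o_n = [-0.3067, 0.8177, 0.0000], ω = ẑ
J2: z=[0.8746, -0.4848, 0.0000] o=[0.0630, 0.1137, 0.4800] → [0.6310, 1.1383, 0.5346, 0.8746, -0.4848, 0.0000]
J3: z=[-0.3820, -0.6892, -0.6157] o=[0.5282, 0.3134, -0.0322] → [0.5398, -0.4798, 0.2021, -0.3820, -0.6892, -0.6157]
q̇ = J⁺·V = [-0.9920, 0.3090, -0.2810]

-0.9920 0.3090 -0.2810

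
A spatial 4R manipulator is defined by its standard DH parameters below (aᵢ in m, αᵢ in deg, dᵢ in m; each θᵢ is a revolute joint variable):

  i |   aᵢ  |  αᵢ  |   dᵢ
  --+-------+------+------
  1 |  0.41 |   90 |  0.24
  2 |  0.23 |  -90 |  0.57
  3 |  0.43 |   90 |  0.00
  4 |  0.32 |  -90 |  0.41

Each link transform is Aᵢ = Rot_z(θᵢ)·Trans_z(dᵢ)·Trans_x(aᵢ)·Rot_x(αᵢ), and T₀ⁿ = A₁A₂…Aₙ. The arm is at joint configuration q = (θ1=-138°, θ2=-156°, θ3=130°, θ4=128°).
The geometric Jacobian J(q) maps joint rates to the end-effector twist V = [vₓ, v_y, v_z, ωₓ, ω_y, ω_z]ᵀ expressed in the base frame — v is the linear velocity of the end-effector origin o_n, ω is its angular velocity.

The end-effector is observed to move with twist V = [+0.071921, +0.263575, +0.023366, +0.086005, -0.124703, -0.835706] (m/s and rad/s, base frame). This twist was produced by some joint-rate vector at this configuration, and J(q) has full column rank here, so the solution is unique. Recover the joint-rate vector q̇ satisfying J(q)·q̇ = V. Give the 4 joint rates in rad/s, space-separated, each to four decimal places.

-0.9670 -0.2100 -0.1120 -0.0930

o_n = [-0.1988, -0.0068, -0.1507]
J₁: ẑ×o_n = [0.0068, -0.1988, 0.0000], ω = ẑ
J2: z=[-0.6691, 0.7431, 0.0000] o=[-0.3047, -0.2743, 0.2400] → [-0.2904, -0.2615, -0.2577, -0.6691, 0.7431, 0.0000]
J3: z=[-0.3023, -0.2722, -0.9135] o=[-0.5299, 0.2898, 0.1465] → [-0.1901, -0.3923, 0.1798, -0.3023, -0.2722, -0.9135]
J4: z=[0.9502, -0.0094, -0.3116] o=[-0.4972, -0.1239, 0.2589] → [0.0403, 0.2963, 0.1141, 0.9502, -0.0094, -0.3116]
q̇ = J⁺·V = [-0.9670, -0.2100, -0.1120, -0.0930]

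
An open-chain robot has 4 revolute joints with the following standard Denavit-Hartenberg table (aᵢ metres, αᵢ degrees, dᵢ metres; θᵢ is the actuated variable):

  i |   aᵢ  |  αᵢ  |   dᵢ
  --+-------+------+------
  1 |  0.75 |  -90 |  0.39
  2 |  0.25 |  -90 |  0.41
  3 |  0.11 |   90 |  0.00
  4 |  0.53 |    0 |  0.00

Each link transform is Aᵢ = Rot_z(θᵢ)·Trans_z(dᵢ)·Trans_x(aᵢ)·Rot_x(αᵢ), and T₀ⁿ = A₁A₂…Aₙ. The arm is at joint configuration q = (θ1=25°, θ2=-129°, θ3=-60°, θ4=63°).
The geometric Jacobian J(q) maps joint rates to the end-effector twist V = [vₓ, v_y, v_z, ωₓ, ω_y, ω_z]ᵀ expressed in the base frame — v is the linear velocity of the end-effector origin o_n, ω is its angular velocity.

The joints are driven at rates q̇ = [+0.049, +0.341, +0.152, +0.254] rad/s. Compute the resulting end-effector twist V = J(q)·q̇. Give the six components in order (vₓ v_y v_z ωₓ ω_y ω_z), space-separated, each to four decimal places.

o_n = [0.4682, 1.0057, 1.0177]
J₁: ẑ×o_n = [-1.0057, 0.4682, 0.0000], ω = ẑ
J2: z=[-0.4226, 0.9063, 0.0000] o=[0.6797, 0.3170, 0.3900] → [0.5689, 0.2653, -0.0993, -0.4226, 0.9063, 0.0000]
J3: z=[0.7043, 0.3284, 0.6293] o=[0.3639, 0.6221, 0.5843] → [-0.0991, -0.2396, 0.2360, 0.7043, 0.3284, 0.6293]
J4: z=[0.2826, 0.6835, -0.6730] o=[0.2922, 0.6938, 0.6270] → [0.4770, -0.2288, -0.0321, 0.2826, 0.6835, -0.6730]
V = J·q̇ = [0.2508, 0.0189, -0.0062, 0.0347, 0.5326, -0.0263]

0.2508 0.0189 -0.0062 0.0347 0.5326 -0.0263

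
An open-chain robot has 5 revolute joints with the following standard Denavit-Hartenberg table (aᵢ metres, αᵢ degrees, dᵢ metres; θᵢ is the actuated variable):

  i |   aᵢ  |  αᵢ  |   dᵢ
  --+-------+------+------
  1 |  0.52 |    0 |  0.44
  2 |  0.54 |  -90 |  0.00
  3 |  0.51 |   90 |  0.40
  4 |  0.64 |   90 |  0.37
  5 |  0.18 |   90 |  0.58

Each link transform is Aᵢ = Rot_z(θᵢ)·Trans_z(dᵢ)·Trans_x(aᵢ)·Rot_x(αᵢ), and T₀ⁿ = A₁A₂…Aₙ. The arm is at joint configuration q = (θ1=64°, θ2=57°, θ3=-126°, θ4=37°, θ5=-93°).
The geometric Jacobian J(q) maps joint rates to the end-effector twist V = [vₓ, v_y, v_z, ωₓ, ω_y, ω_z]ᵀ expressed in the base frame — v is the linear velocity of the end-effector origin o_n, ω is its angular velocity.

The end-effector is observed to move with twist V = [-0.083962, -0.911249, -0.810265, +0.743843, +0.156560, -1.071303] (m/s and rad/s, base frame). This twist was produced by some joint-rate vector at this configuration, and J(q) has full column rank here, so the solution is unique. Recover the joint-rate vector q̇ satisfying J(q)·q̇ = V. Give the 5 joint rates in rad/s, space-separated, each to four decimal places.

-0.2930 -0.4710 -0.8540 0.3820 -0.1700

o_n = [0.1705, -0.0511, 1.4306]
J₁: ẑ×o_n = [0.0511, 0.1705, -0.0000], ω = ẑ
J2: z=[0.0000, 0.0000, 1.0000] o=[0.2280, 0.4674, 0.4400] → [0.5185, -0.0574, 0.0000, 0.0000, 0.0000, 1.0000]
J3: z=[-0.8572, -0.5150, 0.0000] o=[-0.0502, 0.9302, 0.4400] → [-0.5102, 0.8491, 0.9549, -0.8572, -0.5150, 0.0000]
J4: z=[0.4167, -0.6935, -0.5878] o=[-0.2386, 0.4673, 0.8526] → [-0.7055, -0.4813, 0.0677, 0.4167, -0.6935, -0.5878]
J5: z=[0.8668, 0.1081, 0.4869] o=[-0.2599, -0.2452, 1.0486] → [-0.0532, -0.1215, 0.1217, 0.8668, 0.1081, 0.4869]
q̇ = J⁺·V = [-0.2930, -0.4710, -0.8540, 0.3820, -0.1700]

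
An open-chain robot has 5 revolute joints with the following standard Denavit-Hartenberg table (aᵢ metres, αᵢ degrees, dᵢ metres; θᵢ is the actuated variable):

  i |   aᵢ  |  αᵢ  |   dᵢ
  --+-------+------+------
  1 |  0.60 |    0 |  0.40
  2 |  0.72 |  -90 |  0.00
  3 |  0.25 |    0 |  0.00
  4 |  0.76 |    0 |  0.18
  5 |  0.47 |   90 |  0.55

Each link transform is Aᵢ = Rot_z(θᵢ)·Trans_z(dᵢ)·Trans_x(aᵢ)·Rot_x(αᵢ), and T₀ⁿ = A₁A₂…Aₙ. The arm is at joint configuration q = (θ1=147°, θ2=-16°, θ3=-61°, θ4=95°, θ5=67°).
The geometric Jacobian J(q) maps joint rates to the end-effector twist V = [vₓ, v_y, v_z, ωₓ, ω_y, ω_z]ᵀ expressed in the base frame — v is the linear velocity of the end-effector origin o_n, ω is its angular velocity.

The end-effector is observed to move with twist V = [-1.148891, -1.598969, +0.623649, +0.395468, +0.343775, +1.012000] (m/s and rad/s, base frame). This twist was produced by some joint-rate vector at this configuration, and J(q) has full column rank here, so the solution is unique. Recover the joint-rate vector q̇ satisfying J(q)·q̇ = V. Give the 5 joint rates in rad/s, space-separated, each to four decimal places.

0.8980 0.1140 -0.8650 -0.0330 0.3740

o_n = [-1.9605, 0.8906, -0.2677]
J₁: ẑ×o_n = [-0.8906, -1.9605, 0.0000], ω = ẑ
J2: z=[0.0000, 0.0000, 1.0000] o=[-0.5032, 0.3268, 0.4000] → [-0.5638, -1.4573, 0.0000, 0.0000, 0.0000, 1.0000]
J3: z=[-0.7547, -0.6561, 0.0000] o=[-0.9756, 0.8702, 0.4000] → [0.4380, -0.5039, -0.6616, -0.7547, -0.6561, 0.0000]
J4: z=[-0.7547, -0.6561, 0.0000] o=[-1.0551, 0.9616, 0.6187] → [0.5815, -0.6689, -0.5404, -0.7547, -0.6561, 0.0000]
J5: z=[-0.7547, -0.6561, 0.0000] o=[-1.6043, 1.3191, 0.1937] → [0.3027, -0.3482, 0.0897, -0.7547, -0.6561, 0.0000]
q̇ = J⁺·V = [0.8980, 0.1140, -0.8650, -0.0330, 0.3740]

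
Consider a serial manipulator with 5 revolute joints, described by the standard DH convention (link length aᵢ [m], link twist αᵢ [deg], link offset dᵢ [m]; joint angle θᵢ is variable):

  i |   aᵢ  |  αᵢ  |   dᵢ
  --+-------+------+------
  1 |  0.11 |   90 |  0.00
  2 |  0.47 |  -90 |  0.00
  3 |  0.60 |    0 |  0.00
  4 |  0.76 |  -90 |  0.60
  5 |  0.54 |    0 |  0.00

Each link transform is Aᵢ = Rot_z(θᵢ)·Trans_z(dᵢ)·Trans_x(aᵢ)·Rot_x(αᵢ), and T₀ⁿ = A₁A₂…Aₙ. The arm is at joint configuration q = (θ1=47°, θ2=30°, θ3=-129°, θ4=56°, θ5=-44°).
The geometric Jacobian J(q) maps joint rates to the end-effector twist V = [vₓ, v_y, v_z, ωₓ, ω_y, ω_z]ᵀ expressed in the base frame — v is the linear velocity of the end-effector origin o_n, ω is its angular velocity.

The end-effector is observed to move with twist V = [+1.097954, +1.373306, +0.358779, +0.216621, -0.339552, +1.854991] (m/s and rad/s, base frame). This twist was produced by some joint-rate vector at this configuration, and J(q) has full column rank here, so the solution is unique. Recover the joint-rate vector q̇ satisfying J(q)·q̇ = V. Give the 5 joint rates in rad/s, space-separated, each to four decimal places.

0.7780 0.5280 0.0580 0.9250 0.4720

o_n = [1.1396, -1.0720, 1.0586]
J₁: ẑ×o_n = [1.0720, 1.1396, -0.0000], ω = ẑ
J2: z=[0.7314, -0.6820, 0.0000] o=[0.0750, 0.0804, 0.0000] → [-0.7219, -0.7742, -0.1167, 0.7314, -0.6820, 0.0000]
J3: z=[-0.3410, -0.3657, 0.8660] o=[0.3526, 0.3781, 0.2350] → [0.9547, 0.9624, 0.7823, -0.3410, -0.3657, 0.8660]
J4: z=[-0.3410, -0.3657, 0.8660] o=[0.4706, -0.1790, 0.0462] → [0.4031, 0.9246, 0.5491, -0.3410, -0.3657, 0.8660]
J5: z=[0.3510, 0.8051, 0.4782] o=[0.9288, -0.7534, 0.6769] → [0.4596, -0.0331, -0.2816, 0.3510, 0.8051, 0.4782]
q̇ = J⁺·V = [0.7780, 0.5280, 0.0580, 0.9250, 0.4720]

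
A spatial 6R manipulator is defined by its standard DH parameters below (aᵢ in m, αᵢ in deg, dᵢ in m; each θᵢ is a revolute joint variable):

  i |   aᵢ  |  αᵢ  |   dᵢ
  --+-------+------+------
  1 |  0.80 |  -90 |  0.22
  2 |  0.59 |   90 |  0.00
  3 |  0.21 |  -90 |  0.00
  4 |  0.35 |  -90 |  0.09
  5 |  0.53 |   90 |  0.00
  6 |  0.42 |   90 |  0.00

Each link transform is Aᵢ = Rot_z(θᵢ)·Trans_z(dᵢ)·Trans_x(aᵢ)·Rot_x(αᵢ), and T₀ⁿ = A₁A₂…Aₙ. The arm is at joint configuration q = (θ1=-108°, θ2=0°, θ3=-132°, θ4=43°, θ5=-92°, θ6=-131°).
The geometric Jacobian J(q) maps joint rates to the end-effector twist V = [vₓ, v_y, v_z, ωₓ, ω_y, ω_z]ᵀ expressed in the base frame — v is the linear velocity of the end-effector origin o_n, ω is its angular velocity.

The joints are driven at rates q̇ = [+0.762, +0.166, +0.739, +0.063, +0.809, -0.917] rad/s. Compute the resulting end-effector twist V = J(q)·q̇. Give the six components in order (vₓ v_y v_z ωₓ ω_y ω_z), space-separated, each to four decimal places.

0.6401 -1.1527 -0.4267 0.0163 0.0038 0.2843

o_n = [-1.0655, -0.9090, 0.2192]
J₁: ẑ×o_n = [0.9090, -1.0655, 0.0000], ω = ẑ
J2: z=[0.9511, -0.3090, 0.0000] o=[-0.2472, -0.7608, 0.2200] → [0.0003, 0.0008, -0.3938, 0.9511, -0.3090, 0.0000]
J3: z=[-0.0000, 0.0000, 1.0000] o=[-0.4295, -1.3220, 0.2200] → [-0.4130, -0.6360, -0.0000, -0.0000, 0.0000, 1.0000]
J4: z=[-0.8660, -0.5000, 0.0000] o=[-0.5345, -1.1401, 0.2200] → [0.0004, -0.0007, -0.4657, -0.8660, -0.5000, 0.0000]
J5: z=[0.3410, -0.5906, -0.7314] o=[-0.7405, -0.9634, -0.0187] → [-0.1007, 0.1566, -0.1734, 0.3410, -0.5906, -0.7314]
J6: z=[0.3957, -0.6155, 0.6816] o=[-1.1924, -1.2400, -0.0061] → [-0.3643, -0.0027, 0.2091, 0.3957, -0.6155, 0.6816]
V = J·q̇ = [0.6401, -1.1527, -0.4267, 0.0163, 0.0038, 0.2843]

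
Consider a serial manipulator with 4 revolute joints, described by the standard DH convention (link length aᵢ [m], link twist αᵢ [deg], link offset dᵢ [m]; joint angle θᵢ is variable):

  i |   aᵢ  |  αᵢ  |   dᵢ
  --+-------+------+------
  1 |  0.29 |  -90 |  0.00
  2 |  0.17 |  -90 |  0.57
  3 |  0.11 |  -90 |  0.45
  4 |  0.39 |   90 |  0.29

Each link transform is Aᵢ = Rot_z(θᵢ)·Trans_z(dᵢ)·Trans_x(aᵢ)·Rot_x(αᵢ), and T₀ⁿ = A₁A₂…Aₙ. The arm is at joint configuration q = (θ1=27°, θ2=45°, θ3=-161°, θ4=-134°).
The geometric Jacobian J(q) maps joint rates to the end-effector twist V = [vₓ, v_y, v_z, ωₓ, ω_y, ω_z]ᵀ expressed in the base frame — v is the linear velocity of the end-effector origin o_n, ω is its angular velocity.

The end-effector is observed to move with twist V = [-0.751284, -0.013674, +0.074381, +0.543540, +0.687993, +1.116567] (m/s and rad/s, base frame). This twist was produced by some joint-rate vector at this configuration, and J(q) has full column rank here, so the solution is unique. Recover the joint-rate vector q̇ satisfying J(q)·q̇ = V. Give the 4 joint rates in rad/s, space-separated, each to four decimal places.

o_n = [-0.2989, 0.7364, -0.8111]
J₁: ẑ×o_n = [-0.7364, -0.2989, 0.0000], ω = ẑ
J2: z=[-0.4540, 0.8910, 0.0000] o=[0.2584, 0.1317, 0.0000] → [-0.7227, -0.3682, 0.2220, -0.4540, 0.8910, 0.0000]
J3: z=[-0.6300, -0.3210, -0.7071] o=[0.1067, 0.6941, -0.1202] → [0.2517, -0.1485, -0.1568, -0.6300, -0.3210, -0.7071]
J4: z=[-0.2241, 0.9470, -0.2302] o=[-0.2586, 0.5482, -0.3649] → [-0.3793, -0.0907, -0.0040, -0.2241, 0.9470, -0.2302]
q̇ = J⁺·V = [0.6390, -0.2890, -0.9010, 0.6930]

0.6390 -0.2890 -0.9010 0.6930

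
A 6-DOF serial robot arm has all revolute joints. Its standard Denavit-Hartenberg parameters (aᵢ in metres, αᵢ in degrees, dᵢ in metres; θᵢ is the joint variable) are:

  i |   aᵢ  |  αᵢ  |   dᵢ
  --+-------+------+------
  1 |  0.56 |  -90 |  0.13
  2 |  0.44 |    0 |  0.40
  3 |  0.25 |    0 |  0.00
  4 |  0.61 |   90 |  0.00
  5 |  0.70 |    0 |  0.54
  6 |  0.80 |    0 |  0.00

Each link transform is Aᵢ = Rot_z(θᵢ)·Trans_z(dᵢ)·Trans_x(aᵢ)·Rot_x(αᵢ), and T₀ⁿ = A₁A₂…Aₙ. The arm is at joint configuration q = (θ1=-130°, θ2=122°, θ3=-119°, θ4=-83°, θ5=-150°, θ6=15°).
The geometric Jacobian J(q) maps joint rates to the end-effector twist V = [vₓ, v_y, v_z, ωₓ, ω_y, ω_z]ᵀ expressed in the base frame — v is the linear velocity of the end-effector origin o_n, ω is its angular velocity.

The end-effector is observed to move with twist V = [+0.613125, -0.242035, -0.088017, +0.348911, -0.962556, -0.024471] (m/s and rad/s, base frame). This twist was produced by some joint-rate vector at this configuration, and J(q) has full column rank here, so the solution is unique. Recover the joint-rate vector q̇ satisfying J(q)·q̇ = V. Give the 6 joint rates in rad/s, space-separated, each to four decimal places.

o_n = [-0.3610, 0.3720, -0.7158]
J₁: ẑ×o_n = [-0.3720, -0.3610, 0.0000], ω = ẑ
J2: z=[0.7660, -0.6428, 0.0000] o=[-0.3600, -0.4290, 0.1300] → [0.5437, 0.6479, 0.6129, 0.7660, -0.6428, 0.0000]
J3: z=[0.7660, -0.6428, 0.0000] o=[0.0963, -0.5075, -0.2431] → [0.3038, 0.3621, 0.3797, 0.7660, -0.6428, 0.0000]
J4: z=[0.7660, -0.6428, 0.0000] o=[-0.0641, -0.6987, -0.2562] → [0.2954, 0.3521, 0.6294, 0.7660, -0.6428, 0.0000]
J5: z=[0.6330, 0.7544, 0.1736] o=[-0.1322, -0.7799, 0.3445] → [-0.9999, 0.6315, 0.9018, 0.6330, 0.7544, 0.1736]
J6: z=[0.6330, 0.7544, 0.1736] o=[0.0091, -0.0669, -0.1587] → [-0.4965, 0.2884, 0.5571, 0.6330, 0.7544, 0.1736]
q̇ = J⁺·V = [0.0660, -0.6690, 0.7070, 0.8480, -0.5510, 0.0300]

0.0660 -0.6690 0.7070 0.8480 -0.5510 0.0300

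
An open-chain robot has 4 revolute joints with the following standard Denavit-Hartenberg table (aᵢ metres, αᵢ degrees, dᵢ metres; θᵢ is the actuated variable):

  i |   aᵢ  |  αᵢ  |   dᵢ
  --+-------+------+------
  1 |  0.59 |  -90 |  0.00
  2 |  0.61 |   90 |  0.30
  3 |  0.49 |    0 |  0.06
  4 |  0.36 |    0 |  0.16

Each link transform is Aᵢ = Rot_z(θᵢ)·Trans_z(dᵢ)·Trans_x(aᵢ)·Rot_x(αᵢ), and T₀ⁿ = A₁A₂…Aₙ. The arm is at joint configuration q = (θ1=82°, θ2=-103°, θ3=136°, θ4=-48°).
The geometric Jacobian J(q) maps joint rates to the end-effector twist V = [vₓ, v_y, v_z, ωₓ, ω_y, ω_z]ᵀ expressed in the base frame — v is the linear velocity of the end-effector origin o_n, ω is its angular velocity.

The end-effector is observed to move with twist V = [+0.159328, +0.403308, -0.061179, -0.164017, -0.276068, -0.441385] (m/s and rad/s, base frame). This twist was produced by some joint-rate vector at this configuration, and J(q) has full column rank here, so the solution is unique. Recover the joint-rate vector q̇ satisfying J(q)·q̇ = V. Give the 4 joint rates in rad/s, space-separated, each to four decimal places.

o_n = [-0.9466, 0.4510, 0.2137]
J₁: ẑ×o_n = [-0.4510, -0.9466, 0.0000], ω = ẑ
J2: z=[-0.9903, 0.1392, 0.0000] o=[0.0821, 0.5843, 0.0000] → [0.0297, 0.2116, 0.2751, -0.9903, 0.1392, 0.0000]
J3: z=[-0.1356, -0.9649, -0.2250] o=[-0.2341, 0.4901, 0.5944] → [0.3585, 0.1087, -0.6822, -0.1356, -0.9649, -0.2250]
J4: z=[-0.1356, -0.9649, -0.2250] o=[-0.5682, 0.5581, 0.2374] → [-0.0012, 0.0819, -0.3506, -0.1356, -0.9649, -0.2250]
q̇ = J⁺·V = [-0.3730, 0.1240, -0.0340, 0.3380]

-0.3730 0.1240 -0.0340 0.3380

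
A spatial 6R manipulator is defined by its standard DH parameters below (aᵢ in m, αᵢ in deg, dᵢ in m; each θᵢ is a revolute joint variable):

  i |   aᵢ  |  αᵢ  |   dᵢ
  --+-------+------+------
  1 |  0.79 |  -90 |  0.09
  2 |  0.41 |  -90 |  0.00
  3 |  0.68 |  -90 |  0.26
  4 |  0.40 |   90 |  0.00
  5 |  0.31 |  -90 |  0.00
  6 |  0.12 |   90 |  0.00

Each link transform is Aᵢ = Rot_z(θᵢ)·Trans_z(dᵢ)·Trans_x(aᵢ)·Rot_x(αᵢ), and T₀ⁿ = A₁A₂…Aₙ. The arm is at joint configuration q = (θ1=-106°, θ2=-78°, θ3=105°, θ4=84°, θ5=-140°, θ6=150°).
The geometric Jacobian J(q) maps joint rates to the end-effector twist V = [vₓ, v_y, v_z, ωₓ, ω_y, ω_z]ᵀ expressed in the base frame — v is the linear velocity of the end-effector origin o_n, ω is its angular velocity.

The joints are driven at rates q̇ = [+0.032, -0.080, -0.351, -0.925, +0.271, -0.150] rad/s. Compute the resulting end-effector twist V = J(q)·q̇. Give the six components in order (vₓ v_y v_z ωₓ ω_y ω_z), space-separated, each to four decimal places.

o_n = [-0.8749, -0.6643, 0.4501]
J₁: ẑ×o_n = [0.6643, -0.8749, 0.0000], ω = ẑ
J2: z=[0.9613, -0.2756, 0.0000] o=[-0.2178, -0.7594, 0.0900] → [-0.0992, -0.3461, -0.0897, 0.9613, -0.2756, 0.0000]
J3: z=[-0.2696, -0.9403, -0.2079] o=[-0.2412, -0.8413, 0.4910] → [0.0753, 0.1207, -0.6435, -0.2696, -0.9403, -0.2079]
J4: z=[0.3041, 0.1217, -0.9448] o=[-0.9326, -0.8696, 0.2648] → [0.2165, -0.1109, 0.0554, 0.3041, 0.1217, -0.9448]
J5: z=[-0.9369, 0.2179, -0.2735] o=[-0.8636, -0.4822, 0.3370] → [-0.0251, 0.1091, 0.1730, -0.9369, 0.2179, -0.2735]
J6: z=[-0.1220, 0.5292, 0.8397] o=[-0.9652, -0.7365, 0.4824] → [-0.0777, 0.0719, -0.0566, -0.1220, 0.5292, 0.8397]
V = J·q̇ = [-0.1927, 0.0787, 0.2372, -0.4992, 0.2192, 0.7789]

-0.1927 0.0787 0.2372 -0.4992 0.2192 0.7789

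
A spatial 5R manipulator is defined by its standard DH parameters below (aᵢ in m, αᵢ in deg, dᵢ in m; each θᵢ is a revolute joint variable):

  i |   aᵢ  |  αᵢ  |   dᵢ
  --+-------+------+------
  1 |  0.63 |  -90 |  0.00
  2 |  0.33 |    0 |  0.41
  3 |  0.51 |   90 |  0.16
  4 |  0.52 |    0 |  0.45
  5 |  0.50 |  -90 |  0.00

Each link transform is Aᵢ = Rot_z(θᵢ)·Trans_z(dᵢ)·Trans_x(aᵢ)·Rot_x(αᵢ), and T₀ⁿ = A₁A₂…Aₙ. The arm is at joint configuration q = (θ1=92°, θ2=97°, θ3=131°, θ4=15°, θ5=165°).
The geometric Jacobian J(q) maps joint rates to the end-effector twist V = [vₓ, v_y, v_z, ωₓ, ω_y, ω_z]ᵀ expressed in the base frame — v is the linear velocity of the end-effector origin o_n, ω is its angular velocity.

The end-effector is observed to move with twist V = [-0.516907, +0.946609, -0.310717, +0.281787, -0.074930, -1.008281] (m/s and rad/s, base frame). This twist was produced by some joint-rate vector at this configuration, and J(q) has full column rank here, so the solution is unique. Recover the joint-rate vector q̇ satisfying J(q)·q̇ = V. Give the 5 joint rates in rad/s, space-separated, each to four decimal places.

o_n = [-0.7011, -0.1120, -0.2479]
J₁: ẑ×o_n = [0.1120, -0.7011, 0.0000], ω = ẑ
J2: z=[-0.9994, -0.0349, 0.0000] o=[-0.0220, 0.6296, 0.0000] → [0.0087, -0.2478, 0.7174, -0.9994, -0.0349, 0.0000]
J3: z=[-0.9994, -0.0349, 0.0000] o=[-0.4303, 0.5751, -0.3275] → [-0.0028, 0.0795, 0.6772, -0.9994, -0.0349, 0.0000]
J4: z=[0.0259, -0.7427, -0.6691] o=[-0.5783, 0.2285, 0.0515] → [-0.0054, 0.0899, -0.1000, 0.0259, -0.7427, -0.6691]
J5: z=[0.0259, -0.7427, -0.6691] o=[-0.6894, -0.4463, 0.1236] → [0.4997, 0.0174, -0.0000, 0.0259, -0.7427, -0.6691]
q̇ = J⁺·V = [-0.9320, -0.7550, 0.4760, 0.9140, -0.8000]

-0.9320 -0.7550 0.4760 0.9140 -0.8000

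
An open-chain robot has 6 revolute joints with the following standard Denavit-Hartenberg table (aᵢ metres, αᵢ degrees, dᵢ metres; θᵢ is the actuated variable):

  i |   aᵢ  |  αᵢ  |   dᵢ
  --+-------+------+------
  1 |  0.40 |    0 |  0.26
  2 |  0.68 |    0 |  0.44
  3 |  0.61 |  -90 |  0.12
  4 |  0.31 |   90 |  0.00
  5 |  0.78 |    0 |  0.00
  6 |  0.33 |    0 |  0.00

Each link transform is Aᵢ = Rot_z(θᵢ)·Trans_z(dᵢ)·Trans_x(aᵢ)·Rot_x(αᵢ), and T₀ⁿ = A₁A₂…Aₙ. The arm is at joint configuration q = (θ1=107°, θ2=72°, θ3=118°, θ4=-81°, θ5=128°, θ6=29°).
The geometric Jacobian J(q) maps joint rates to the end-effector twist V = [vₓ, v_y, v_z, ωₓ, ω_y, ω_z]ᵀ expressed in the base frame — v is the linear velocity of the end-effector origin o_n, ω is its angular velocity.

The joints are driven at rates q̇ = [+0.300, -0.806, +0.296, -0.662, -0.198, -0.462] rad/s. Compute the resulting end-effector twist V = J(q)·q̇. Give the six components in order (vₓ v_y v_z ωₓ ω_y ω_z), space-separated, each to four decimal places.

0.2806 -0.0521 0.1552 -0.2939 -0.8814 -0.3132

o_n = [0.1090, 0.2545, 0.3519]
J₁: ẑ×o_n = [-0.2545, 0.1090, 0.0000], ω = ẑ
J2: z=[0.0000, 0.0000, 1.0000] o=[-0.1169, 0.3825, 0.2600] → [0.1280, 0.2259, -0.0000, 0.0000, 0.0000, 1.0000]
J3: z=[0.0000, 0.0000, 1.0000] o=[-0.7968, 0.3944, 0.7000] → [0.1399, 0.9058, -0.0000, 0.0000, 0.0000, 1.0000]
J4: z=[0.8910, 0.4540, 0.0000] o=[-0.5199, -0.1491, 0.8200] → [-0.2125, 0.4171, 0.0741, 0.8910, 0.4540, 0.0000]
J5: z=[-0.4484, 0.8800, 0.1564] o=[-0.4979, -0.1923, 1.1262] → [-0.7513, -0.2523, -0.7344, -0.4484, 0.8800, 0.1564]
J6: z=[-0.4484, 0.8800, 0.1564] o=[0.0157, 0.1536, 0.6519] → [-0.2798, -0.1199, -0.1274, -0.4484, 0.8800, 0.1564]
V = J·q̇ = [0.2806, -0.0521, 0.1552, -0.2939, -0.8814, -0.3132]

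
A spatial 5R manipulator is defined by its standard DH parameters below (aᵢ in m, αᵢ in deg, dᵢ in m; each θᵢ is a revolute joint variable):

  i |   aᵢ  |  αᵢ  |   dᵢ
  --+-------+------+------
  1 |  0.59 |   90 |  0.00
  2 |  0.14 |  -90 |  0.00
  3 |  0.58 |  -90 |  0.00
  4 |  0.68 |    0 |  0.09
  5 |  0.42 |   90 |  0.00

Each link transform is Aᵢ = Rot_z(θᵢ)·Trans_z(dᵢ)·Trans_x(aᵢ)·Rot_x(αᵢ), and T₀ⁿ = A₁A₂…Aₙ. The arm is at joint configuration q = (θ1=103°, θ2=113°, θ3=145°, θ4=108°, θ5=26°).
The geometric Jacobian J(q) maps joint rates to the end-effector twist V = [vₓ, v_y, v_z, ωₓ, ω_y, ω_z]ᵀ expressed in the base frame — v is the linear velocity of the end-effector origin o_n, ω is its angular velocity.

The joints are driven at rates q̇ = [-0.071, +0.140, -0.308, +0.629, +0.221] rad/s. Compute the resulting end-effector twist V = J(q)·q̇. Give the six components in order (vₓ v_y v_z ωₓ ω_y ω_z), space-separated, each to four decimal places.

0.5753 -0.4993 0.4646 0.7082 0.6500 -0.3994

o_n = [-0.2989, 1.4231, 0.3932]
J₁: ẑ×o_n = [-1.4231, -0.2989, 0.0000], ω = ẑ
J2: z=[0.9744, 0.2250, 0.0000] o=[-0.1327, 0.5749, 0.0000] → [0.0884, -0.3831, 0.8639, 0.9744, 0.2250, 0.0000]
J3: z=[0.2071, -0.8969, -0.3907] o=[-0.1204, 0.5216, 0.1289] → [0.1152, 0.0150, 0.0266, 0.2071, -0.8969, -0.3907]
J4: z=[0.7477, 0.4026, -0.5280] o=[-0.4863, 0.6276, -0.3085] → [0.7025, -0.6236, 0.5194, 0.7477, 0.4026, -0.5280]
J5: z=[0.7477, 0.4026, -0.5280] o=[-0.4204, 1.2055, 0.0552] → [0.2510, -0.3169, 0.1138, 0.7477, 0.4026, -0.5280]
V = J·q̇ = [0.5753, -0.4993, 0.4646, 0.7082, 0.6500, -0.3994]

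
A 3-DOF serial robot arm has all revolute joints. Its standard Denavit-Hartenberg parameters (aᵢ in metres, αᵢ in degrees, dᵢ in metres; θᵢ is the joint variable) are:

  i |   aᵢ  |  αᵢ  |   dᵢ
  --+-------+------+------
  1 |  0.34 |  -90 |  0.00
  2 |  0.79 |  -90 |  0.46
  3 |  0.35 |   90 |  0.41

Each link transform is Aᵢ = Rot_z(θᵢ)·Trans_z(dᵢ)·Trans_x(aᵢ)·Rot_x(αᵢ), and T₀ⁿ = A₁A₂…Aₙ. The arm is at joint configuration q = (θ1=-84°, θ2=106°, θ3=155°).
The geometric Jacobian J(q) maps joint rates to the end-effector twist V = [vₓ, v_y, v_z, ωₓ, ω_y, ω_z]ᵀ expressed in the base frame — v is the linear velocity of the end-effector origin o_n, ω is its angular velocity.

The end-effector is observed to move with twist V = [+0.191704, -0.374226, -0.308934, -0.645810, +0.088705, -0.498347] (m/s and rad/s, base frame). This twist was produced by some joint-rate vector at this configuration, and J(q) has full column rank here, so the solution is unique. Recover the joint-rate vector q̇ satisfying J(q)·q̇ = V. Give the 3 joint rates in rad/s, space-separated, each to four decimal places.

o_n = [0.2911, 0.2160, -0.3415]
J₁: ẑ×o_n = [-0.2160, 0.2911, 0.0000], ω = ẑ
J2: z=[0.9945, 0.1045, 0.0000] o=[0.0355, -0.3381, 0.0000] → [-0.0357, 0.3396, 0.5244, 0.9945, 0.1045, 0.0000]
J3: z=[-0.1005, 0.9560, 0.2756] o=[0.4703, -0.0735, -0.7594] → [0.3197, -0.0074, 0.1422, -0.1005, 0.9560, 0.2756]
q̇ = J⁺·V = [-0.5430, -0.6330, 0.1620]

-0.5430 -0.6330 0.1620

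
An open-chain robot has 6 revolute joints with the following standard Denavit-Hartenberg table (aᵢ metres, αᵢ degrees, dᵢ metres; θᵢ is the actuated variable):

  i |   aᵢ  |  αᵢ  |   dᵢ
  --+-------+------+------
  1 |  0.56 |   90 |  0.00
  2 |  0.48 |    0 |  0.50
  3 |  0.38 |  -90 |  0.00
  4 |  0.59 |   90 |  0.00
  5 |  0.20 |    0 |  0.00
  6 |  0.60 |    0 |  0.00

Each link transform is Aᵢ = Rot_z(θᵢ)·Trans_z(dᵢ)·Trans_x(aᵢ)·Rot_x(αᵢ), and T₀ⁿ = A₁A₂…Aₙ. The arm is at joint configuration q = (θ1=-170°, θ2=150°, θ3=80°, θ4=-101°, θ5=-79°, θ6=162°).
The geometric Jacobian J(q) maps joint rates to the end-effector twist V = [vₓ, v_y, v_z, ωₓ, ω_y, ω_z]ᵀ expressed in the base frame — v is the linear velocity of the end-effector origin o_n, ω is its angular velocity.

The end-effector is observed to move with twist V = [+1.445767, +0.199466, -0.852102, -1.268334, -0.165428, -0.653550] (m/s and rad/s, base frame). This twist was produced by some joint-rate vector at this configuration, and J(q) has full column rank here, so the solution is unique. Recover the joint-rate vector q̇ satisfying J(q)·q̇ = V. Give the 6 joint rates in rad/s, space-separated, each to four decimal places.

-0.8820 0.7650 -0.5140 0.8320 0.8820 0.1330

o_n = [-0.4938, 1.1197, -0.2052]
J₁: ẑ×o_n = [-1.1197, -0.4938, 0.0000], ω = ẑ
J2: z=[-0.1736, 0.9848, 0.0000] o=[-0.5515, -0.0972, 0.0000] → [-0.2021, -0.0356, -0.2681, -0.1736, 0.9848, 0.0000]
J3: z=[-0.1736, 0.9848, 0.0000] o=[-0.2289, 0.4673, 0.2400] → [-0.4384, -0.0773, 0.1476, -0.1736, 0.9848, 0.0000]
J4: z=[-0.7544, -0.1330, -0.6428] o=[0.0116, 0.5098, -0.0511] → [0.4125, 0.2086, -0.5273, -0.7544, -0.1330, -0.6428]
J5: z=[-0.5883, -0.2975, 0.7520] o=[-0.1602, 1.0676, 0.0351] → [0.0323, -0.3922, -0.1299, -0.5883, -0.2975, 0.7520]
J6: z=[-0.5883, -0.2975, 0.7520] o=[-0.0232, 1.1298, 0.1669] → [0.1183, -0.5727, -0.1340, -0.5883, -0.2975, 0.7520]
q̇ = J⁺·V = [-0.8820, 0.7650, -0.5140, 0.8320, 0.8820, 0.1330]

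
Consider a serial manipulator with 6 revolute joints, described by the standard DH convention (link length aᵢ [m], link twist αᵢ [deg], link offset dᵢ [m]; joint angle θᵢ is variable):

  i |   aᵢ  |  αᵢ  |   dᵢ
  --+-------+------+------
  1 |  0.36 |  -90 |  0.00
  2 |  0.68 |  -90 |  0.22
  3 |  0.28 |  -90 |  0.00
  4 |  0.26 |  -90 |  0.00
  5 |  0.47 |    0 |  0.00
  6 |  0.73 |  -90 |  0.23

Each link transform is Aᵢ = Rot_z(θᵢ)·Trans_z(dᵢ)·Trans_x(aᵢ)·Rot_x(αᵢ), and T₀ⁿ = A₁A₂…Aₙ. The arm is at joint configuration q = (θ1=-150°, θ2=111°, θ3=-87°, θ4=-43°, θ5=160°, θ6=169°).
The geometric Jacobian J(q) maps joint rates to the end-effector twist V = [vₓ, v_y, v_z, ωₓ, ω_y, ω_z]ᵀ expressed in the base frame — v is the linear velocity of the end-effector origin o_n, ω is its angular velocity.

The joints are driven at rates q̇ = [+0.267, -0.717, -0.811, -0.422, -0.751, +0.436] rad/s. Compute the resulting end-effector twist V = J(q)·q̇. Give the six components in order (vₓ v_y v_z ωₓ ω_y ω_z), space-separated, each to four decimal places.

-0.2876 -0.3181 0.4386 -1.0584 0.4391 0.4629

o_n = [0.5719, -0.7891, -0.8245]
J₁: ẑ×o_n = [0.7891, 0.5719, -0.0000], ω = ẑ
J2: z=[0.5000, -0.8660, 0.0000] o=[-0.3118, -0.1800, 0.0000] → [0.7140, 0.4122, 0.4607, 0.5000, -0.8660, 0.0000]
J3: z=[0.8085, 0.4668, 0.3584] o=[0.0093, -0.2487, -0.6348] → [0.1052, 0.3549, -0.6996, 0.8085, 0.4668, 0.3584]
J4: z=[0.2838, 0.2243, -0.9323] o=[0.1536, -0.4882, -0.6485] → [-0.3200, -0.3400, -0.1792, 0.2838, 0.2243, -0.9323]
J5: z=[-0.2397, -0.9248, -0.2954] o=[0.3950, -0.5681, -0.5943] → [0.1476, -0.1074, 0.2165, -0.2397, -0.9248, -0.2954]
J6: z=[-0.2397, -0.9248, -0.2954] o=[-0.0606, -0.4684, -0.5366] → [0.1715, -0.2559, 0.6618, -0.2397, -0.9248, -0.2954]
V = J·q̇ = [-0.2876, -0.3181, 0.4386, -1.0584, 0.4391, 0.4629]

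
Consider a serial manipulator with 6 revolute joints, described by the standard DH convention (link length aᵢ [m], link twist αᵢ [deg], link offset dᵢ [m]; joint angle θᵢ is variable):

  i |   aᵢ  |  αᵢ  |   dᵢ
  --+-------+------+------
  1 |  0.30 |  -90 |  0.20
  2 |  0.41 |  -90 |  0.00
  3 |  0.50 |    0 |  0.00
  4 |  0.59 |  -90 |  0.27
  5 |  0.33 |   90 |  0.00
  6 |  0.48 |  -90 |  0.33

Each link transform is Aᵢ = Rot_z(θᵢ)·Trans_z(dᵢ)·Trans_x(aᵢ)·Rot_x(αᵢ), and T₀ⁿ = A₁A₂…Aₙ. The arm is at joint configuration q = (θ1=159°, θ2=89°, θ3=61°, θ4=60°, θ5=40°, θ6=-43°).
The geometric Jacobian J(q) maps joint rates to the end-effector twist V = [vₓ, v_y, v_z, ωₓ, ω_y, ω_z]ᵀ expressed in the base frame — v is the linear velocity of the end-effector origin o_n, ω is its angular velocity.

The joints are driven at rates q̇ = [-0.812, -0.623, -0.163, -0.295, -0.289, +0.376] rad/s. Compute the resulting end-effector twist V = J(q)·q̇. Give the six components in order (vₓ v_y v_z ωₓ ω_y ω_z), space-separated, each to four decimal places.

1.4255 -0.1390 -0.5315 0.1902 0.9757 -0.9323

o_n = [0.4190, 1.7037, -0.0526]
J₁: ẑ×o_n = [-1.7037, 0.4190, 0.0000], ω = ẑ
J2: z=[-0.3584, -0.9336, 0.0000] o=[-0.2801, 0.1075, 0.2000] → [0.2358, -0.0905, 0.0806, -0.3584, -0.9336, 0.0000]
J3: z=[0.9334, -0.3583, -0.0175] o=[-0.2868, 0.1101, -0.2099] → [-0.0286, -0.1592, 1.7404, 0.9334, -0.3583, -0.0175]
J4: z=[0.9334, -0.3583, -0.0175] o=[-0.1340, 0.5199, -0.4523] → [-0.1225, -0.3827, 1.3032, 0.9334, -0.3583, -0.0175]
J5: z=[-0.1706, -0.4862, 0.8570] o=[0.3042, 0.8933, -0.1532] → [-0.7434, 0.1155, -0.0824, -0.1706, -0.4862, 0.8570]
J6: z=[0.9179, 0.2378, 0.3176] o=[0.1860, 1.1708, -0.0193] → [-0.1772, 0.1046, 0.4337, 0.9179, 0.2378, 0.3176]
V = J·q̇ = [1.4255, -0.1390, -0.5315, 0.1902, 0.9757, -0.9323]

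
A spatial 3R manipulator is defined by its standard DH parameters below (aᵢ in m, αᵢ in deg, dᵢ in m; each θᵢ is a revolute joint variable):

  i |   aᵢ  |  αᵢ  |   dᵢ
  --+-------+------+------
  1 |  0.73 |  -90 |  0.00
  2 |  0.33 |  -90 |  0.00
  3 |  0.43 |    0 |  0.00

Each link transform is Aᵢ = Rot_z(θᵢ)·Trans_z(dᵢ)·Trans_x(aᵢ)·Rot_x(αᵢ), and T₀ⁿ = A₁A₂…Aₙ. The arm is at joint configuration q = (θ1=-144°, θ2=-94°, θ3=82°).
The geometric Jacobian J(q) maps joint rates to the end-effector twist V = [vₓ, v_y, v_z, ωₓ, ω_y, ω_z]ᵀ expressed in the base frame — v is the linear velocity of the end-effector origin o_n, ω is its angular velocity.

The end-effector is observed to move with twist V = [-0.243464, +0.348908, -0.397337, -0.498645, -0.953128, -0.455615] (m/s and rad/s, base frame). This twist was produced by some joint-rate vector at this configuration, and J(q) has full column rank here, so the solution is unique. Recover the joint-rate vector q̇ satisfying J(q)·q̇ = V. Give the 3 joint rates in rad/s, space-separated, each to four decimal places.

o_n = [-0.8189, -0.0686, 0.3889]
J₁: ẑ×o_n = [0.0686, -0.8189, 0.0000], ω = ẑ
J2: z=[0.5878, -0.8090, 0.0000] o=[-0.5906, -0.4291, 0.0000] → [-0.3146, -0.2286, 0.0272, 0.5878, -0.8090, 0.0000]
J3: z=[-0.8070, -0.5864, 0.0698] o=[-0.5720, -0.4156, 0.3292] → [-0.0592, 0.0310, -0.4248, -0.8070, -0.5864, 0.0698]
q̇ = J⁺·V = [-0.5230, 0.4780, 0.9660]

-0.5230 0.4780 0.9660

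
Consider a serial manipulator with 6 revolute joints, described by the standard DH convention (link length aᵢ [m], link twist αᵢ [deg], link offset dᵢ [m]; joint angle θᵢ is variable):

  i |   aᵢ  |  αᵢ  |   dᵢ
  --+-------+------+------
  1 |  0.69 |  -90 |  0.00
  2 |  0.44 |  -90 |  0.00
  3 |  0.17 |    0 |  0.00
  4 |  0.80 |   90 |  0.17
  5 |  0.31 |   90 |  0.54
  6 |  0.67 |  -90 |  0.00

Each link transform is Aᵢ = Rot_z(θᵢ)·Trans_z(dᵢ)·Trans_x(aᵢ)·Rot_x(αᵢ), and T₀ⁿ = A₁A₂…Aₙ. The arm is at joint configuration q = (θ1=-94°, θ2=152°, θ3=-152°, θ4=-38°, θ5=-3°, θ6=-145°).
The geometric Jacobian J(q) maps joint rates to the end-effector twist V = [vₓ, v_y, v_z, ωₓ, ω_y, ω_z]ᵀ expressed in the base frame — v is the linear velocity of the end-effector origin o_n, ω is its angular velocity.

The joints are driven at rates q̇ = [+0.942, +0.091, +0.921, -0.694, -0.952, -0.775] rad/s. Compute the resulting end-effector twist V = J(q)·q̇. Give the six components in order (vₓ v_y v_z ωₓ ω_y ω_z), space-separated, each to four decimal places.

0.6702 0.2099 0.0286 1.0391 0.2167 1.9221

o_n = [-0.2273, -0.7988, 0.2719]
J₁: ẑ×o_n = [0.7988, -0.2273, 0.0000], ω = ẑ
J2: z=[0.9976, -0.0698, 0.0000] o=[-0.0481, -0.6883, 0.0000] → [-0.0190, -0.2713, -0.1227, 0.9976, -0.0698, 0.0000]
J3: z=[0.0327, 0.4683, 0.8829] o=[-0.0210, -0.3008, -0.2066] → [0.6638, -0.1978, 0.0803, 0.0327, 0.4683, 0.8829]
J4: z=[0.0327, 0.4683, 0.8829] o=[0.0493, -0.4385, -0.1361] → [0.5092, -0.2576, 0.1178, 0.0327, 0.4683, 0.8829]
J5: z=[-0.9717, 0.2216, -0.0815] o=[-0.1322, -1.0432, 0.3839] → [-0.0049, -0.1010, -0.2164, -0.9717, 0.2216, -0.0815]
J6: z=[-0.0205, -0.4229, -0.9059] o=[-0.7299, -1.1959, 0.4687] → [0.4429, -0.4593, 0.2044, -0.0205, -0.4229, -0.9059]
V = J·q̇ = [0.6702, 0.2099, 0.0286, 1.0391, 0.2167, 1.9221]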